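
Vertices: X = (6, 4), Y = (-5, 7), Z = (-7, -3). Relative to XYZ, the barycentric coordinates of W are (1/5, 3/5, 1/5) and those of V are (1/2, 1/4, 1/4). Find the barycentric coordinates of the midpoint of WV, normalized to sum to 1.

(7/20, 17/40, 9/40)

Since both coordinate triples sum to 1, the midpoint's barycentrics are the componentwise average.
(1/5+1/2)/2 = 7/20; similarly 17/40 and 9/40.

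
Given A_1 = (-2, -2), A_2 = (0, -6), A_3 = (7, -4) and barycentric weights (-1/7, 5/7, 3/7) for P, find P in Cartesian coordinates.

(23/7, -40/7)

P = (-1/7)·A_1 + (5/7)·A_2 + (3/7)·A_3.
x-coordinate: (-1/7)·(-2) + (5/7)·0 + (3/7)·7 = 23/7.
y-coordinate: (-1/7)·(-2) + (5/7)·(-6) + (3/7)·(-4) = -40/7.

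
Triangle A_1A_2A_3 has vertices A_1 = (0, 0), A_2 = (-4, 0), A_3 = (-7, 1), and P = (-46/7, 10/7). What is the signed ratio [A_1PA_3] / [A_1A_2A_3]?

[A_1A_2A_3] = ½·(0·(0−1) + (-4)·(1−0) + (-7)·(0−0)) = ½·(0 − 4 + 0) = -2.
[A_1PA_3] = ½·(0·(10/7−1) + (-46/7)·(1−0) + (-7)·(0−(10/7))) = ½·(0 − 46/7 + 10) = 12/7, so the ratio is (12/7)/(-2) = -6/7.

-6/7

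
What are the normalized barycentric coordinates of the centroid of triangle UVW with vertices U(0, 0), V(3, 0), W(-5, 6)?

(1/3, 1/3, 1/3)

The centroid is the average of the vertices, so each weight is 1/3.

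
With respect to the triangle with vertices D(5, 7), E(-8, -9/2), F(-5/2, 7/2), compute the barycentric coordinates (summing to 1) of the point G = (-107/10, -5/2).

(-4/5, 2/5, 7/5)

Signed area of the reference triangle: [DEF] = ½·(5·(-9/2−(7/2)) + (-8)·(7/2−7) + (-5/2)·(7−(-9/2))) = ½·(-40 + 28 − 115/4) = -163/8.
[GEF] = ½·((-107/10)·(-9/2−(7/2)) + (-8)·(7/2−(-5/2)) + (-5/2)·(-5/2−(-9/2))) = ½·(428/5 − 48 − 5) = 163/10, so the D-coordinate is (163/10)/(-163/8) = -4/5.
[DGF] = ½·(5·(-5/2−(7/2)) + (-107/10)·(7/2−7) + (-5/2)·(7−(-5/2))) = ½·(-30 + 749/20 − 95/4) = -163/20, so the E-coordinate is 2/5.
[DEG] = ½·(5·(-9/2−(-5/2)) + (-8)·(-5/2−7) + (-107/10)·(7−(-9/2))) = ½·(-10 + 76 − 2461/20) = -1141/40, so the F-coordinate is 7/5.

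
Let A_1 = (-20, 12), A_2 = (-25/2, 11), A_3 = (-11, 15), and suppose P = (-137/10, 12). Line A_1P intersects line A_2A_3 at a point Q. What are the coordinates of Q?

(-97/8, 12)

Barycentric coordinates of P with respect to A_1A_2A_3: (1/5, 3/5, 1/5).
On side A_2A_3 the A_1-coordinate is zero; dropping P's A_1-weight 1/5 and renormalizing the remaining 3/5 : 1/5 gives weights 3/4, 1/4 on A_2, A_3.
Q = (3/4)·(-25/2, 11) + (1/4)·(-11, 15) = (-97/8, 12).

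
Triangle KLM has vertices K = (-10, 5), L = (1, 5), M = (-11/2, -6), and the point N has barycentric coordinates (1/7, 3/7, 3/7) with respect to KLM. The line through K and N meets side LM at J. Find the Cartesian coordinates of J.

(-9/4, -1/2)

Line KN meets LM where the K-coordinate vanishes; zeroing N's K-weight and renormalizing leaves L, M-weights 3/7 : 3/7 → (1/2, 1/2).
So J = (1/2)·L + (1/2)·M = (-9/4, -1/2).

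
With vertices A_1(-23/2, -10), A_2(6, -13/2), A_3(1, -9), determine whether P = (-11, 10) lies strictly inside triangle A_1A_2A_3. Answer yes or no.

no

Barycentric coordinates of P: (100/21, 998/105, -199/15).
The three coordinates are positive, positive, negative; a point is interior exactly when all three are positive.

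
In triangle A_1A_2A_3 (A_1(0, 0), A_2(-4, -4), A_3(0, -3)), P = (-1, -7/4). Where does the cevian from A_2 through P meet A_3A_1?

Barycentric coordinates of P with respect to A_1A_2A_3: (1/2, 1/4, 1/4).
On side A_3A_1 the A_2-coordinate is zero; dropping P's A_2-weight 1/4 and renormalizing the remaining 1/4 : 1/2 gives weights 1/3, 2/3 on A_3, A_1.
Q = (1/3)·(0, -3) + (2/3)·(0, 0) = (0, -1).

(0, -1)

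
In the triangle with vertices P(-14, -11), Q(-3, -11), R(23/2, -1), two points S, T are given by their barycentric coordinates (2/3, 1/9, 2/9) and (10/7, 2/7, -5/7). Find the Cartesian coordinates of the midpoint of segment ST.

(-4559/252, -848/63)

Barycentric coordinates of the midpoint are the average: (22/21, 25/126, -31/126).
Converting: (22/21)·P + (25/126)·Q + (-31/126)·R = (-4559/252, -848/63).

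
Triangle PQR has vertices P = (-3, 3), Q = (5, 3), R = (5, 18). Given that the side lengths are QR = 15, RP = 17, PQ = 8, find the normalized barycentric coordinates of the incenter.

(3/8, 17/40, 1/5)

The incenter has barycentric coordinates proportional to the opposite side lengths: (15 : 17 : 8).
Normalizing by 15+17+8 = 40 gives (3/8, 17/40, 1/5).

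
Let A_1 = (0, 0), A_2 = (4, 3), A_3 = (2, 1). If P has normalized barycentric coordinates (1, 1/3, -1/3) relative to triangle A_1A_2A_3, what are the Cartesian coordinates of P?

(2/3, 2/3)

P = 1·A_1 + (1/3)·A_2 + (-1/3)·A_3.
x-coordinate: 1·0 + (1/3)·4 + (-1/3)·2 = 2/3.
y-coordinate: 1·0 + (1/3)·3 + (-1/3)·1 = 2/3.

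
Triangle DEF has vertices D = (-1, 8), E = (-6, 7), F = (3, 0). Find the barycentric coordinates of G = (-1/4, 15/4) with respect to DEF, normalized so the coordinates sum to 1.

Signed area of the reference triangle: [DEF] = ½·((-1)·(7−0) + (-6)·(0−8) + 3·(8−7)) = ½·(-7 + 48 + 3) = 22.
[GEF] = ½·((-1/4)·(7−0) + (-6)·(0−(15/4)) + 3·(15/4−7)) = ½·(-7/4 + 45/2 − 39/4) = 11/2, so the D-coordinate is (11/2)/22 = 1/4.
[DGF] = ½·((-1)·(15/4−0) + (-1/4)·(0−8) + 3·(8−(15/4))) = ½·(-15/4 + 2 + 51/4) = 11/2, so the E-coordinate is 1/4.
[DEG] = ½·((-1)·(7−(15/4)) + (-6)·(15/4−8) + (-1/4)·(8−7)) = ½·(-13/4 + 51/2 − 1/4) = 11, so the F-coordinate is 1/2.
Check: 1/4 + 1/4 + 1/2 = 1.

(1/4, 1/4, 1/2)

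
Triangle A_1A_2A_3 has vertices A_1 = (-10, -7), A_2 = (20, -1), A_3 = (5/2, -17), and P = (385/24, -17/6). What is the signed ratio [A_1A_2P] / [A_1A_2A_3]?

[A_1A_2A_3] = ½·((-10)·(-1−(-17)) + 20·(-17−(-7)) + (5/2)·(-7−(-1))) = ½·(-160 − 200 − 15) = -375/2.
[A_1A_2P] = ½·((-10)·(-1−(-17/6)) + 20·(-17/6−(-7)) + (385/24)·(-7−(-1))) = ½·(-55/3 + 250/3 − 385/4) = -125/8, so the ratio is (-125/8)/(-375/2) = 1/12.

1/12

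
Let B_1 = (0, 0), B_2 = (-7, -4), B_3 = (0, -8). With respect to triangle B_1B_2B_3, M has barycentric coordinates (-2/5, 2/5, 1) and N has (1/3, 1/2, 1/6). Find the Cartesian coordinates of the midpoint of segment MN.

(-63/20, -97/15)

Barycentric coordinates of the midpoint are the average: (-1/30, 9/20, 7/12).
Converting: (-1/30)·B_1 + (9/20)·B_2 + (7/12)·B_3 = (-63/20, -97/15).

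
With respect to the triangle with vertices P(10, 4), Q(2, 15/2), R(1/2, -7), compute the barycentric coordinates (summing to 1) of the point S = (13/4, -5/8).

(1/4, 1/4, 1/2)

Signed area of the reference triangle: [PQR] = ½·(10·(15/2−(-7)) + 2·(-7−4) + (1/2)·(4−(15/2))) = ½·(145 − 22 − 7/4) = 485/8.
[SQR] = ½·((13/4)·(15/2−(-7)) + 2·(-7−(-5/8)) + (1/2)·(-5/8−(15/2))) = ½·(377/8 − 51/4 − 65/16) = 485/32, so the P-coordinate is (485/32)/(485/8) = 1/4.
[PSR] = ½·(10·(-5/8−(-7)) + (13/4)·(-7−4) + (1/2)·(4−(-5/8))) = ½·(255/4 − 143/4 + 37/16) = 485/32, so the Q-coordinate is 1/4.
[PQS] = ½·(10·(15/2−(-5/8)) + 2·(-5/8−4) + (13/4)·(4−(15/2))) = ½·(325/4 − 37/4 − 91/8) = 485/16, so the R-coordinate is 1/2.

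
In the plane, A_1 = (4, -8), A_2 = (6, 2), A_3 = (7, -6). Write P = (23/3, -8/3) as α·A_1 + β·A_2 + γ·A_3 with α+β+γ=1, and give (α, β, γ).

(-1/3, 1/3, 1)

Signed area of the reference triangle: [A_1A_2A_3] = ½·(4·(2−(-6)) + 6·(-6−(-8)) + 7·(-8−2)) = ½·(32 + 12 − 70) = -13.
[PA_2A_3] = ½·((23/3)·(2−(-6)) + 6·(-6−(-8/3)) + 7·(-8/3−2)) = ½·(184/3 − 20 − 98/3) = 13/3, so the A_1-coordinate is (13/3)/(-13) = -1/3.
[A_1PA_3] = ½·(4·(-8/3−(-6)) + (23/3)·(-6−(-8)) + 7·(-8−(-8/3))) = ½·(40/3 + 46/3 − 112/3) = -13/3, so the A_2-coordinate is 1/3.
[A_1A_2P] = ½·(4·(2−(-8/3)) + 6·(-8/3−(-8)) + (23/3)·(-8−2)) = ½·(56/3 + 32 − 230/3) = -13, so the A_3-coordinate is 1.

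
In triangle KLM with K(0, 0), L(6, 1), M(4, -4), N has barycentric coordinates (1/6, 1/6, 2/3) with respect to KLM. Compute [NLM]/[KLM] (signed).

1/6

The signed ratio [NLM]/[KLM] equals the barycentric coordinate of N at vertex K, which is 1/6.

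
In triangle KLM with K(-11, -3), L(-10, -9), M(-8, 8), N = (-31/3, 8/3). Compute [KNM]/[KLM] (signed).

[KLM] = ½·((-11)·(-9−8) + (-10)·(8−(-3)) + (-8)·(-3−(-9))) = ½·(187 − 110 − 48) = 29/2.
[KNM] = ½·((-11)·(8/3−8) + (-31/3)·(8−(-3)) + (-8)·(-3−(8/3))) = ½·(176/3 − 341/3 + 136/3) = -29/6, so the ratio is (-29/6)/(29/2) = -1/3.

-1/3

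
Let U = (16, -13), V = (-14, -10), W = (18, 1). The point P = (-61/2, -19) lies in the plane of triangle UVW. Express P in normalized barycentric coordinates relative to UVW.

Signed area of the reference triangle: [UVW] = ½·(16·(-10−1) + (-14)·(1−(-13)) + 18·(-13−(-10))) = ½·(-176 − 196 − 54) = -213.
[PVW] = ½·((-61/2)·(-10−1) + (-14)·(1−(-19)) + 18·(-19−(-10))) = ½·(671/2 − 280 − 162) = -213/4, so the U-coordinate is (-213/4)/(-213) = 1/4.
[UPW] = ½·(16·(-19−1) + (-61/2)·(1−(-13)) + 18·(-13−(-19))) = ½·(-320 − 427 + 108) = -639/2, so the V-coordinate is 3/2.
[UVP] = ½·(16·(-10−(-19)) + (-14)·(-19−(-13)) + (-61/2)·(-13−(-10))) = ½·(144 + 84 + 183/2) = 639/4, so the W-coordinate is -3/4.
Check: 1/4 + 3/2 − 3/4 = 1.

(1/4, 3/2, -3/4)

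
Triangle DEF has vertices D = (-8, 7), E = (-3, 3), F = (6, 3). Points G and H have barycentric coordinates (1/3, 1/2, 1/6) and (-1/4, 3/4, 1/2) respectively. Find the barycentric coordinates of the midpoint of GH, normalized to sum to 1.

(1/24, 5/8, 1/3)

Since both coordinate triples sum to 1, the midpoint's barycentrics are the componentwise average.
(1/3+-1/4)/2 = 1/24; similarly 5/8 and 1/3.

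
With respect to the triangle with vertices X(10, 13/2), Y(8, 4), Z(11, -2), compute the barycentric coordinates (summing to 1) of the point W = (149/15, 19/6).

Signed area of the reference triangle: [XYZ] = ½·(10·(4−(-2)) + 8·(-2−(13/2)) + 11·(13/2−4)) = ½·(60 − 68 + 55/2) = 39/4.
[WYZ] = ½·((149/15)·(4−(-2)) + 8·(-2−(19/6)) + 11·(19/6−4)) = ½·(298/5 − 124/3 − 55/6) = 91/20, so the X-coordinate is (91/20)/(39/4) = 7/15.
[XWZ] = ½·(10·(19/6−(-2)) + (149/15)·(-2−(13/2)) + 11·(13/2−(19/6))) = ½·(155/3 − 2533/30 + 110/3) = 39/20, so the Y-coordinate is 1/5.
[XYW] = ½·(10·(4−(19/6)) + 8·(19/6−(13/2)) + (149/15)·(13/2−4)) = ½·(25/3 − 80/3 + 149/6) = 13/4, so the Z-coordinate is 1/3.
Check: 7/15 + 1/5 + 1/3 = 1.

(7/15, 1/5, 1/3)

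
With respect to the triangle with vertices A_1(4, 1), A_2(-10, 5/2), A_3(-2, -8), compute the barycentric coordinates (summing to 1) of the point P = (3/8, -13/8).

Signed area of the reference triangle: [A_1A_2A_3] = ½·(4·(5/2−(-8)) + (-10)·(-8−1) + (-2)·(1−(5/2))) = ½·(42 + 90 + 3) = 135/2.
[PA_2A_3] = ½·((3/8)·(5/2−(-8)) + (-10)·(-8−(-13/8)) + (-2)·(-13/8−(5/2))) = ½·(63/16 + 255/4 + 33/4) = 1215/32, so the A_1-coordinate is (1215/32)/(135/2) = 9/16.
[A_1PA_3] = ½·(4·(-13/8−(-8)) + (3/8)·(-8−1) + (-2)·(1−(-13/8))) = ½·(51/2 − 27/8 − 21/4) = 135/16, so the A_2-coordinate is 1/8.
[A_1A_2P] = ½·(4·(5/2−(-13/8)) + (-10)·(-13/8−1) + (3/8)·(1−(5/2))) = ½·(33/2 + 105/4 − 9/16) = 675/32, so the A_3-coordinate is 5/16.

(9/16, 1/8, 5/16)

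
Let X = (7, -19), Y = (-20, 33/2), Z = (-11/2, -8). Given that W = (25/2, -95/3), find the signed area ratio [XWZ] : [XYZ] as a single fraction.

[XYZ] = ½·(7·(33/2−(-8)) + (-20)·(-8−(-19)) + (-11/2)·(-19−(33/2))) = ½·(343/2 − 220 + 781/4) = 587/8.
[XWZ] = ½·(7·(-95/3−(-8)) + (25/2)·(-8−(-19)) + (-11/2)·(-19−(-95/3))) = ½·(-497/3 + 275/2 − 209/3) = -587/12, so the ratio is (-587/12)/(587/8) = -2/3.

-2/3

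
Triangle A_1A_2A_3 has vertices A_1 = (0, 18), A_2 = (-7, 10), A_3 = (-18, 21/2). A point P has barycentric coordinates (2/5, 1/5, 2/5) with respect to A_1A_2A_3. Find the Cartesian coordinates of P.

P = (2/5)·A_1 + (1/5)·A_2 + (2/5)·A_3.
x-coordinate: (2/5)·0 + (1/5)·(-7) + (2/5)·(-18) = -43/5.
y-coordinate: (2/5)·18 + (1/5)·10 + (2/5)·(21/2) = 67/5.

(-43/5, 67/5)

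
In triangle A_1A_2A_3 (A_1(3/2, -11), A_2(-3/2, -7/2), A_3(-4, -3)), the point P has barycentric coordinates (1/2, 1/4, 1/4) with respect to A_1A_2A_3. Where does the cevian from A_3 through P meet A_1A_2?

Line A_3P meets A_1A_2 where the A_3-coordinate vanishes; zeroing P's A_3-weight and renormalizing leaves A_1, A_2-weights 1/2 : 1/4 → (2/3, 1/3).
So Q = (2/3)·A_1 + (1/3)·A_2 = (1/2, -17/2).

(1/2, -17/2)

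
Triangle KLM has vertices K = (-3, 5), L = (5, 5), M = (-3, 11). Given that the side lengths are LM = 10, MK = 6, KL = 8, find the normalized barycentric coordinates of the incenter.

(5/12, 1/4, 1/3)

The incenter has barycentric coordinates proportional to the opposite side lengths: (10 : 6 : 8).
Normalizing by 10+6+8 = 24 gives (5/12, 1/4, 1/3).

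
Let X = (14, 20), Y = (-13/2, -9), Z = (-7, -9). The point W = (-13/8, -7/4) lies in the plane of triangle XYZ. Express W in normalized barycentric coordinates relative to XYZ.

Signed area of the reference triangle: [XYZ] = ½·(14·(-9−(-9)) + (-13/2)·(-9−20) + (-7)·(20−(-9))) = ½·(0 + 377/2 − 203) = -29/4.
[WYZ] = ½·((-13/8)·(-9−(-9)) + (-13/2)·(-9−(-7/4)) + (-7)·(-7/4−(-9))) = ½·(0 + 377/8 − 203/4) = -29/16, so the X-coordinate is (-29/16)/(-29/4) = 1/4.
[XWZ] = ½·(14·(-7/4−(-9)) + (-13/8)·(-9−20) + (-7)·(20−(-7/4))) = ½·(203/2 + 377/8 − 609/4) = -29/16, so the Y-coordinate is 1/4.
[XYW] = ½·(14·(-9−(-7/4)) + (-13/2)·(-7/4−20) + (-13/8)·(20−(-9))) = ½·(-203/2 + 1131/8 − 377/8) = -29/8, so the Z-coordinate is 1/2.
Check: 1/4 + 1/4 + 1/2 = 1.

(1/4, 1/4, 1/2)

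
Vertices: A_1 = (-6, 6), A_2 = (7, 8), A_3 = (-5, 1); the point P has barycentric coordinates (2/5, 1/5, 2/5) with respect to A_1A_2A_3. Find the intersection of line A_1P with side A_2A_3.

(-1, 10/3)

Line A_1P meets A_2A_3 where the A_1-coordinate vanishes; zeroing P's A_1-weight and renormalizing leaves A_2, A_3-weights 1/5 : 2/5 → (1/3, 2/3).
So Q = (1/3)·A_2 + (2/3)·A_3 = (-1, 10/3).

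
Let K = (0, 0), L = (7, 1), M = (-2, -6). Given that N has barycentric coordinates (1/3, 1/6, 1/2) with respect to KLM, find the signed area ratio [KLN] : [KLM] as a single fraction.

The signed ratio [KLN]/[KLM] equals the barycentric coordinate of N at vertex M, which is 1/2.

1/2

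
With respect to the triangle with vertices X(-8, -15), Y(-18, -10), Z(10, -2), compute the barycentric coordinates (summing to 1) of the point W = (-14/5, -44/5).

Signed area of the reference triangle: [XYZ] = ½·((-8)·(-10−(-2)) + (-18)·(-2−(-15)) + 10·(-15−(-10))) = ½·(64 − 234 − 50) = -110.
[WYZ] = ½·((-14/5)·(-10−(-2)) + (-18)·(-2−(-44/5)) + 10·(-44/5−(-10))) = ½·(112/5 − 612/5 + 12) = -44, so the X-coordinate is (-44)/(-110) = 2/5.
[XWZ] = ½·((-8)·(-44/5−(-2)) + (-14/5)·(-2−(-15)) + 10·(-15−(-44/5))) = ½·(272/5 − 182/5 − 62) = -22, so the Y-coordinate is 1/5.
[XYW] = ½·((-8)·(-10−(-44/5)) + (-18)·(-44/5−(-15)) + (-14/5)·(-15−(-10))) = ½·(48/5 − 558/5 + 14) = -44, so the Z-coordinate is 2/5.
Check: 2/5 + 1/5 + 2/5 = 1.

(2/5, 1/5, 2/5)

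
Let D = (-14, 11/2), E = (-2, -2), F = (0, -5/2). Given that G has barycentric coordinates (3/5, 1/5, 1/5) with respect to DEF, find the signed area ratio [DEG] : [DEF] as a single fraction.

The signed ratio [DEG]/[DEF] equals the barycentric coordinate of G at vertex F, which is 1/5.

1/5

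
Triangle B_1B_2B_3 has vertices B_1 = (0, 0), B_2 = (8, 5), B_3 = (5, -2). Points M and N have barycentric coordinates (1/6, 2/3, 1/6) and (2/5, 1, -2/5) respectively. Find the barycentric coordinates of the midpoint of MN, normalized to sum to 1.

Since both coordinate triples sum to 1, the midpoint's barycentrics are the componentwise average.
(1/6+2/5)/2 = 17/60; similarly 5/6 and -7/60.

(17/60, 5/6, -7/60)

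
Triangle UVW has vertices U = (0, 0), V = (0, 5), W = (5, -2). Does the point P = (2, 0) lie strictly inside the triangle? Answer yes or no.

yes

Barycentric coordinates of P: (11/25, 4/25, 2/5).
The three coordinates are positive, positive, positive; a point is interior exactly when all three are positive.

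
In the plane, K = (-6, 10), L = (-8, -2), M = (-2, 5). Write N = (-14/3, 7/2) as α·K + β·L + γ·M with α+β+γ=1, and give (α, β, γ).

Signed area of the reference triangle: [KLM] = ½·((-6)·(-2−5) + (-8)·(5−10) + (-2)·(10−(-2))) = ½·(42 + 40 − 24) = 29.
[NLM] = ½·((-14/3)·(-2−5) + (-8)·(5−(7/2)) + (-2)·(7/2−(-2))) = ½·(98/3 − 12 − 11) = 29/6, so the K-coordinate is (29/6)/29 = 1/6.
[KNM] = ½·((-6)·(7/2−5) + (-14/3)·(5−10) + (-2)·(10−(7/2))) = ½·(9 + 70/3 − 13) = 29/3, so the L-coordinate is 1/3.
[KLN] = ½·((-6)·(-2−(7/2)) + (-8)·(7/2−10) + (-14/3)·(10−(-2))) = ½·(33 + 52 − 56) = 29/2, so the M-coordinate is 1/2.
Check: 1/6 + 1/3 + 1/2 = 1.

(1/6, 1/3, 1/2)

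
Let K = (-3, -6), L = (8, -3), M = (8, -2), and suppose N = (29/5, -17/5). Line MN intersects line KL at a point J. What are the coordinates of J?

Barycentric coordinates of N with respect to KLM: (1/5, 3/5, 1/5).
On side KL the M-coordinate is zero; dropping N's M-weight 1/5 and renormalizing the remaining 1/5 : 3/5 gives weights 1/4, 3/4 on K, L.
J = (1/4)·(-3, -6) + (3/4)·(8, -3) = (21/4, -15/4).

(21/4, -15/4)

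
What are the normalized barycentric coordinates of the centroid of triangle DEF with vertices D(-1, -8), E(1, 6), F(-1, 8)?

(1/3, 1/3, 1/3)

The centroid is the average of the vertices, so each weight is 1/3.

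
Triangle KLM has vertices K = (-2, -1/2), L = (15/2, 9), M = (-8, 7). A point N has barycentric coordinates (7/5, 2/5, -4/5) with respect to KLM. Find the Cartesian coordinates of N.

N = (7/5)·K + (2/5)·L + (-4/5)·M.
x-coordinate: (7/5)·(-2) + (2/5)·(15/2) + (-4/5)·(-8) = 33/5.
y-coordinate: (7/5)·(-1/2) + (2/5)·9 + (-4/5)·7 = -27/10.

(33/5, -27/10)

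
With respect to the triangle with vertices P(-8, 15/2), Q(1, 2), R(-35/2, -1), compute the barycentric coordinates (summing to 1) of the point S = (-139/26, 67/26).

Signed area of the reference triangle: [PQR] = ½·((-8)·(2−(-1)) + 1·(-1−(15/2)) + (-35/2)·(15/2−2)) = ½·(-24 − 17/2 − 385/4) = -515/8.
[SQR] = ½·((-139/26)·(2−(-1)) + 1·(-1−(67/26)) + (-35/2)·(67/26−2)) = ½·(-417/26 − 93/26 − 525/52) = -1545/104, so the P-coordinate is (-1545/104)/(-515/8) = 3/13.
[PSR] = ½·((-8)·(67/26−(-1)) + (-139/26)·(-1−(15/2)) + (-35/2)·(15/2−(67/26))) = ½·(-372/13 + 2363/52 − 1120/13) = -3605/104, so the Q-coordinate is 7/13.
[PQS] = ½·((-8)·(2−(67/26)) + 1·(67/26−(15/2)) + (-139/26)·(15/2−2)) = ½·(60/13 − 64/13 − 1529/52) = -1545/104, so the R-coordinate is 3/13.
Check: 3/13 + 7/13 + 3/13 = 1.

(3/13, 7/13, 3/13)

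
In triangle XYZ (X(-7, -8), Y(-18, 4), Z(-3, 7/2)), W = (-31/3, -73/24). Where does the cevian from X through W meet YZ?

(-15, 39/10)

Barycentric coordinates of W with respect to XYZ: (7/12, 1/3, 1/12).
On side YZ the X-coordinate is zero; dropping W's X-weight 7/12 and renormalizing the remaining 1/3 : 1/12 gives weights 4/5, 1/5 on Y, Z.
V = (4/5)·(-18, 4) + (1/5)·(-3, 7/2) = (-15, 39/10).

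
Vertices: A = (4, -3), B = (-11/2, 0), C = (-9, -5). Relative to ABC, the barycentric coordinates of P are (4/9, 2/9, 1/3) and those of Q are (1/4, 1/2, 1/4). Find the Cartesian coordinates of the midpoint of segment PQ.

Barycentric coordinates of the midpoint are the average: (25/72, 13/36, 7/24).
Converting: (25/72)·A + (13/36)·B + (7/24)·C = (-29/9, -5/2).

(-29/9, -5/2)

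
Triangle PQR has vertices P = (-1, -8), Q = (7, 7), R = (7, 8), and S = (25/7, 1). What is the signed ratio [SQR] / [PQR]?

[PQR] = ½·((-1)·(7−8) + 7·(8−(-8)) + 7·(-8−7)) = ½·(1 + 112 − 105) = 4.
[SQR] = ½·((25/7)·(7−8) + 7·(8−1) + 7·(1−7)) = ½·(-25/7 + 49 − 42) = 12/7, so the ratio is (12/7)/4 = 3/7.

3/7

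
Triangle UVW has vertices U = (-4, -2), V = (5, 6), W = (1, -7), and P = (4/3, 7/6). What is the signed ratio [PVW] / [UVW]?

1/3

[UVW] = ½·((-4)·(6−(-7)) + 5·(-7−(-2)) + 1·(-2−6)) = ½·(-52 − 25 − 8) = -85/2.
[PVW] = ½·((4/3)·(6−(-7)) + 5·(-7−(7/6)) + 1·(7/6−6)) = ½·(52/3 − 245/6 − 29/6) = -85/6, so the ratio is (-85/6)/(-85/2) = 1/3.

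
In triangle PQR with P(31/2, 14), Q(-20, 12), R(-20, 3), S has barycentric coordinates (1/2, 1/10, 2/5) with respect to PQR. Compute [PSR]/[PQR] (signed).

1/10

The signed ratio [PSR]/[PQR] equals the barycentric coordinate of S at vertex Q, which is 1/10.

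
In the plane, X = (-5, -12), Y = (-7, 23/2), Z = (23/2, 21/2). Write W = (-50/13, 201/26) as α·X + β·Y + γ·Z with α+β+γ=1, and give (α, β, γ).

(2/13, 9/13, 2/13)

Signed area of the reference triangle: [XYZ] = ½·((-5)·(23/2−(21/2)) + (-7)·(21/2−(-12)) + (23/2)·(-12−(23/2))) = ½·(-5 − 315/2 − 1081/4) = -1731/8.
[WYZ] = ½·((-50/13)·(23/2−(21/2)) + (-7)·(21/2−(201/26)) + (23/2)·(201/26−(23/2))) = ½·(-50/13 − 252/13 − 1127/26) = -1731/52, so the X-coordinate is (-1731/52)/(-1731/8) = 2/13.
[XWZ] = ½·((-5)·(201/26−(21/2)) + (-50/13)·(21/2−(-12)) + (23/2)·(-12−(201/26))) = ½·(180/13 − 1125/13 − 11799/52) = -15579/104, so the Y-coordinate is 9/13.
[XYW] = ½·((-5)·(23/2−(201/26)) + (-7)·(201/26−(-12)) + (-50/13)·(-12−(23/2))) = ½·(-245/13 − 3591/26 + 1175/13) = -1731/52, so the Z-coordinate is 2/13.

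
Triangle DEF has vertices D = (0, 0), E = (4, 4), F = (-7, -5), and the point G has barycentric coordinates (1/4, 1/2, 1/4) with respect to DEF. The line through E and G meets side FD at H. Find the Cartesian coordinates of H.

Line EG meets FD where the E-coordinate vanishes; zeroing G's E-weight and renormalizing leaves F, D-weights 1/4 : 1/4 → (1/2, 1/2).
So H = (1/2)·F + (1/2)·D = (-7/2, -5/2).

(-7/2, -5/2)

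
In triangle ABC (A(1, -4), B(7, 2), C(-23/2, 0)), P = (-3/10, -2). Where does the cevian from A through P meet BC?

Barycentric coordinates of P with respect to ABC: (3/5, 1/5, 1/5).
On side BC the A-coordinate is zero; dropping P's A-weight 3/5 and renormalizing the remaining 1/5 : 1/5 gives weights 1/2, 1/2 on B, C.
Q = (1/2)·(7, 2) + (1/2)·(-23/2, 0) = (-9/4, 1).

(-9/4, 1)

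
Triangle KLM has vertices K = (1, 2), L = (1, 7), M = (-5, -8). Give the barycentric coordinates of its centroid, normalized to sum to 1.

The centroid is the average of the vertices, so each weight is 1/3.

(1/3, 1/3, 1/3)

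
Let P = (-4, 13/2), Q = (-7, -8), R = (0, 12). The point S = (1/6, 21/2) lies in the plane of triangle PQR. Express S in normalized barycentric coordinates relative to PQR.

(-1/3, 1/6, 7/6)

Signed area of the reference triangle: [PQR] = ½·((-4)·(-8−12) + (-7)·(12−(13/2)) + 0·(13/2−(-8))) = ½·(80 − 77/2 + 0) = 83/4.
[SQR] = ½·((1/6)·(-8−12) + (-7)·(12−(21/2)) + 0·(21/2−(-8))) = ½·(-10/3 − 21/2 + 0) = -83/12, so the P-coordinate is (-83/12)/(83/4) = -1/3.
[PSR] = ½·((-4)·(21/2−12) + (1/6)·(12−(13/2)) + 0·(13/2−(21/2))) = ½·(6 + 11/12 + 0) = 83/24, so the Q-coordinate is 1/6.
[PQS] = ½·((-4)·(-8−(21/2)) + (-7)·(21/2−(13/2)) + (1/6)·(13/2−(-8))) = ½·(74 − 28 + 29/12) = 581/24, so the R-coordinate is 7/6.
Check: -1/3 + 1/6 + 7/6 = 1.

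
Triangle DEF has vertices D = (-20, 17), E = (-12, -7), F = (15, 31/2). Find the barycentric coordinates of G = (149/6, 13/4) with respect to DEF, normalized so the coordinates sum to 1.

Signed area of the reference triangle: [DEF] = ½·((-20)·(-7−(31/2)) + (-12)·(31/2−17) + 15·(17−(-7))) = ½·(450 + 18 + 360) = 414.
[GEF] = ½·((149/6)·(-7−(31/2)) + (-12)·(31/2−(13/4)) + 15·(13/4−(-7))) = ½·(-2235/4 − 147 + 615/4) = -276, so the D-coordinate is (-276)/414 = -2/3.
[DGF] = ½·((-20)·(13/4−(31/2)) + (149/6)·(31/2−17) + 15·(17−(13/4))) = ½·(245 − 149/4 + 825/4) = 207, so the E-coordinate is 1/2.
[DEG] = ½·((-20)·(-7−(13/4)) + (-12)·(13/4−17) + (149/6)·(17−(-7))) = ½·(205 + 165 + 596) = 483, so the F-coordinate is 7/6.
Check: -2/3 + 1/2 + 7/6 = 1.

(-2/3, 1/2, 7/6)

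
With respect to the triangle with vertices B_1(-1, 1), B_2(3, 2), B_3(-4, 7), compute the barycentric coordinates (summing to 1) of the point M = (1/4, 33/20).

Signed area of the reference triangle: [B_1B_2B_3] = ½·((-1)·(2−7) + 3·(7−1) + (-4)·(1−2)) = ½·(5 + 18 + 4) = 27/2.
[MB_2B_3] = ½·((1/4)·(2−7) + 3·(7−(33/20)) + (-4)·(33/20−2)) = ½·(-5/4 + 321/20 + 7/5) = 81/10, so the B_1-coordinate is (81/10)/(27/2) = 3/5.
[B_1MB_3] = ½·((-1)·(33/20−7) + (1/4)·(7−1) + (-4)·(1−(33/20))) = ½·(107/20 + 3/2 + 13/5) = 189/40, so the B_2-coordinate is 7/20.
[B_1B_2M] = ½·((-1)·(2−(33/20)) + 3·(33/20−1) + (1/4)·(1−2)) = ½·(-7/20 + 39/20 − 1/4) = 27/40, so the B_3-coordinate is 1/20.

(3/5, 7/20, 1/20)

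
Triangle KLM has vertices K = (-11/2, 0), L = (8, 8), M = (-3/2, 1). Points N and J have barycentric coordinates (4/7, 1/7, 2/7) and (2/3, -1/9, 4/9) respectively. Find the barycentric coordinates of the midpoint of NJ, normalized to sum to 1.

(13/21, 1/63, 23/63)

Since both coordinate triples sum to 1, the midpoint's barycentrics are the componentwise average.
(4/7+2/3)/2 = 13/21; similarly 1/63 and 23/63.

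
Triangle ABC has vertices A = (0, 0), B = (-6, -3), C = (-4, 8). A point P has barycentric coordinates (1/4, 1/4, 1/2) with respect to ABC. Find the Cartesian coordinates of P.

(-7/2, 13/4)

P = (1/4)·A + (1/4)·B + (1/2)·C.
x-coordinate: (1/4)·0 + (1/4)·(-6) + (1/2)·(-4) = -7/2.
y-coordinate: (1/4)·0 + (1/4)·(-3) + (1/2)·8 = 13/4.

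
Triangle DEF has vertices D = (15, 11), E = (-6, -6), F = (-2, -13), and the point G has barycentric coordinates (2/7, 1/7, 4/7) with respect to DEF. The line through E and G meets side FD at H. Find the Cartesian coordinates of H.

Line EG meets FD where the E-coordinate vanishes; zeroing G's E-weight and renormalizing leaves F, D-weights 4/7 : 2/7 → (2/3, 1/3).
So H = (2/3)·F + (1/3)·D = (11/3, -5).

(11/3, -5)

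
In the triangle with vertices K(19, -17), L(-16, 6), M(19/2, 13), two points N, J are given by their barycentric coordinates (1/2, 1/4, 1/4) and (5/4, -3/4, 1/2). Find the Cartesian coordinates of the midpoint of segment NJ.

(387/16, -23/2)

Barycentric coordinates of the midpoint are the average: (7/8, -1/4, 3/8).
Converting: (7/8)·K + (-1/4)·L + (3/8)·M = (387/16, -23/2).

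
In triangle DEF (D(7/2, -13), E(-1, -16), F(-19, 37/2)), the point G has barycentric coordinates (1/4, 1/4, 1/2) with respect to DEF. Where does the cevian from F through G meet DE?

Line FG meets DE where the F-coordinate vanishes; zeroing G's F-weight and renormalizing leaves D, E-weights 1/4 : 1/4 → (1/2, 1/2).
So H = (1/2)·D + (1/2)·E = (5/4, -29/2).

(5/4, -29/2)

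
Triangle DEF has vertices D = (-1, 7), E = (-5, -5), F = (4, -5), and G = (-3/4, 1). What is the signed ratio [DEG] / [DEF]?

[DEF] = ½·((-1)·(-5−(-5)) + (-5)·(-5−7) + 4·(7−(-5))) = ½·(0 + 60 + 48) = 54.
[DEG] = ½·((-1)·(-5−1) + (-5)·(1−7) + (-3/4)·(7−(-5))) = ½·(6 + 30 − 9) = 27/2, so the ratio is (27/2)/54 = 1/4.

1/4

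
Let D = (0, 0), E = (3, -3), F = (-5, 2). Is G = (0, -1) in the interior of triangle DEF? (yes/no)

yes

Barycentric coordinates of G: (1/9, 5/9, 1/3).
The three coordinates are positive, positive, positive; a point is interior exactly when all three are positive.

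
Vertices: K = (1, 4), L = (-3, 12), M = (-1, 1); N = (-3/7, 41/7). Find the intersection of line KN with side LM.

Barycentric coordinates of N with respect to KLM: (4/7, 2/7, 1/7).
On side LM the K-coordinate is zero; dropping N's K-weight 4/7 and renormalizing the remaining 2/7 : 1/7 gives weights 2/3, 1/3 on L, M.
J = (2/3)·(-3, 12) + (1/3)·(-1, 1) = (-7/3, 25/3).

(-7/3, 25/3)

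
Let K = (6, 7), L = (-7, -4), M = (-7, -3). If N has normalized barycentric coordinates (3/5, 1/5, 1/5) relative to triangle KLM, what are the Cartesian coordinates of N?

(4/5, 14/5)

N = (3/5)·K + (1/5)·L + (1/5)·M.
x-coordinate: (3/5)·6 + (1/5)·(-7) + (1/5)·(-7) = 4/5.
y-coordinate: (3/5)·7 + (1/5)·(-4) + (1/5)·(-3) = 14/5.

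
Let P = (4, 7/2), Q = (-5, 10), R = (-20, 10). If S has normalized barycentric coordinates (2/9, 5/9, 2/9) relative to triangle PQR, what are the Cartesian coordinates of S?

S = (2/9)·P + (5/9)·Q + (2/9)·R.
x-coordinate: (2/9)·4 + (5/9)·(-5) + (2/9)·(-20) = -19/3.
y-coordinate: (2/9)·(7/2) + (5/9)·10 + (2/9)·10 = 77/9.

(-19/3, 77/9)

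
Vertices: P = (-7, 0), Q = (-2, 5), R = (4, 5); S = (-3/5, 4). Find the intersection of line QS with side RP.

Barycentric coordinates of S with respect to PQR: (1/5, 2/5, 2/5).
On side RP the Q-coordinate is zero; dropping S's Q-weight 2/5 and renormalizing the remaining 2/5 : 1/5 gives weights 2/3, 1/3 on R, P.
T = (2/3)·(4, 5) + (1/3)·(-7, 0) = (1/3, 10/3).

(1/3, 10/3)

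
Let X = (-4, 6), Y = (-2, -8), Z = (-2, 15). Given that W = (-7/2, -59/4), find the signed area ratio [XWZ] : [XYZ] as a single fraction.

[XYZ] = ½·((-4)·(-8−15) + (-2)·(15−6) + (-2)·(6−(-8))) = ½·(92 − 18 − 28) = 23.
[XWZ] = ½·((-4)·(-59/4−15) + (-7/2)·(15−6) + (-2)·(6−(-59/4))) = ½·(119 − 63/2 − 83/2) = 23, so the ratio is 23/23 = 1.

1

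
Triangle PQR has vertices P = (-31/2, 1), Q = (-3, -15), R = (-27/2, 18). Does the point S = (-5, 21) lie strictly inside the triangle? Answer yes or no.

Barycentric coordinates of S: (-208/163, 277/489, 836/489).
The three coordinates are negative, positive, positive; a point is interior exactly when all three are positive.

no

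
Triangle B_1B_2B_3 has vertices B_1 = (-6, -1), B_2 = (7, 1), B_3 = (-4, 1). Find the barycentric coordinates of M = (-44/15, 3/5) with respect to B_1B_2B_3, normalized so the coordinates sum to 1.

(1/5, 2/15, 2/3)

Signed area of the reference triangle: [B_1B_2B_3] = ½·((-6)·(1−1) + 7·(1−(-1)) + (-4)·(-1−1)) = ½·(0 + 14 + 8) = 11.
[MB_2B_3] = ½·((-44/15)·(1−1) + 7·(1−(3/5)) + (-4)·(3/5−1)) = ½·(0 + 14/5 + 8/5) = 11/5, so the B_1-coordinate is (11/5)/11 = 1/5.
[B_1MB_3] = ½·((-6)·(3/5−1) + (-44/15)·(1−(-1)) + (-4)·(-1−(3/5))) = ½·(12/5 − 88/15 + 32/5) = 22/15, so the B_2-coordinate is 2/15.
[B_1B_2M] = ½·((-6)·(1−(3/5)) + 7·(3/5−(-1)) + (-44/15)·(-1−1)) = ½·(-12/5 + 56/5 + 88/15) = 22/3, so the B_3-coordinate is 2/3.
Check: 1/5 + 2/15 + 2/3 = 1.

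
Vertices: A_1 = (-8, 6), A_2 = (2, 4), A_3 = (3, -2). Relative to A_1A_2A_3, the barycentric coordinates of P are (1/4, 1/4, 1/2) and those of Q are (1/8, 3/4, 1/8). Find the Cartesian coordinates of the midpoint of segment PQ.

Barycentric coordinates of the midpoint are the average: (3/16, 1/2, 5/16).
Converting: (3/16)·A_1 + (1/2)·A_2 + (5/16)·A_3 = (7/16, 5/2).

(7/16, 5/2)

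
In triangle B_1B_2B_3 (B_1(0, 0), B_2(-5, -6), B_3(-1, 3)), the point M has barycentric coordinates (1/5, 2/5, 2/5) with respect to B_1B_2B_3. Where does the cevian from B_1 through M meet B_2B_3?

Line B_1M meets B_2B_3 where the B_1-coordinate vanishes; zeroing M's B_1-weight and renormalizing leaves B_2, B_3-weights 2/5 : 2/5 → (1/2, 1/2).
So N = (1/2)·B_2 + (1/2)·B_3 = (-3, -3/2).

(-3, -3/2)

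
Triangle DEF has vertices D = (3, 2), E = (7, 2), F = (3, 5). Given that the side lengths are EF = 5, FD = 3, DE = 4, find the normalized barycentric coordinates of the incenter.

(5/12, 1/4, 1/3)

The incenter has barycentric coordinates proportional to the opposite side lengths: (5 : 3 : 4).
Normalizing by 5+3+4 = 12 gives (5/12, 1/4, 1/3).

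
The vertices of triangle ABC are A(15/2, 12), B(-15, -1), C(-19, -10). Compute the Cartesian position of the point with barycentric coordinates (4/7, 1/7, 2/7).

(-23/7, 27/7)

P = (4/7)·A + (1/7)·B + (2/7)·C.
x-coordinate: (4/7)·(15/2) + (1/7)·(-15) + (2/7)·(-19) = -23/7.
y-coordinate: (4/7)·12 + (1/7)·(-1) + (2/7)·(-10) = 27/7.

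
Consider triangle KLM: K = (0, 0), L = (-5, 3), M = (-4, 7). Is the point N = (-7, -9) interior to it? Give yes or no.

no

Barycentric coordinates of N: (4/23, 85/23, -66/23).
The three coordinates are positive, positive, negative; a point is interior exactly when all three are positive.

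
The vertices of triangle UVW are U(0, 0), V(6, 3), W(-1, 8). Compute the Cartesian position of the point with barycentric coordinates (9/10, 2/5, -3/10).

(27/10, -6/5)

P = (9/10)·U + (2/5)·V + (-3/10)·W.
x-coordinate: (9/10)·0 + (2/5)·6 + (-3/10)·(-1) = 27/10.
y-coordinate: (9/10)·0 + (2/5)·3 + (-3/10)·8 = -6/5.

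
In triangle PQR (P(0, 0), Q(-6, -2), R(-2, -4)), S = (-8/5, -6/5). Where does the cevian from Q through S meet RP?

Barycentric coordinates of S with respect to PQR: (3/5, 1/5, 1/5).
On side RP the Q-coordinate is zero; dropping S's Q-weight 1/5 and renormalizing the remaining 1/5 : 3/5 gives weights 1/4, 3/4 on R, P.
T = (1/4)·(-2, -4) + (3/4)·(0, 0) = (-1/2, -1).

(-1/2, -1)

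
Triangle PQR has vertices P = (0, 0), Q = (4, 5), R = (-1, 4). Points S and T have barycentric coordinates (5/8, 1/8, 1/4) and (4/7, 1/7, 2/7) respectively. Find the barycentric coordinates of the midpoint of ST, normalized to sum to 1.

(67/112, 15/112, 15/56)

Since both coordinate triples sum to 1, the midpoint's barycentrics are the componentwise average.
(5/8+4/7)/2 = 67/112; similarly 15/112 and 15/56.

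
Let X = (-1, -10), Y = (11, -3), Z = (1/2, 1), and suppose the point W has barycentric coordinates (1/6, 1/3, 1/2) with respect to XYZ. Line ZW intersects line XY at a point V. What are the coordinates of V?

Line ZW meets XY where the Z-coordinate vanishes; zeroing W's Z-weight and renormalizing leaves X, Y-weights 1/6 : 1/3 → (1/3, 2/3).
So V = (1/3)·X + (2/3)·Y = (7, -16/3).

(7, -16/3)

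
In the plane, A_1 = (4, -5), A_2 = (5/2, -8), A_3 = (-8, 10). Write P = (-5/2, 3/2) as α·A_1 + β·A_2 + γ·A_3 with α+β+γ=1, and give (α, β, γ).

(1/6, 1/3, 1/2)

Signed area of the reference triangle: [A_1A_2A_3] = ½·(4·(-8−10) + (5/2)·(10−(-5)) + (-8)·(-5−(-8))) = ½·(-72 + 75/2 − 24) = -117/4.
[PA_2A_3] = ½·((-5/2)·(-8−10) + (5/2)·(10−(3/2)) + (-8)·(3/2−(-8))) = ½·(45 + 85/4 − 76) = -39/8, so the A_1-coordinate is (-39/8)/(-117/4) = 1/6.
[A_1PA_3] = ½·(4·(3/2−10) + (-5/2)·(10−(-5)) + (-8)·(-5−(3/2))) = ½·(-34 − 75/2 + 52) = -39/4, so the A_2-coordinate is 1/3.
[A_1A_2P] = ½·(4·(-8−(3/2)) + (5/2)·(3/2−(-5)) + (-5/2)·(-5−(-8))) = ½·(-38 + 65/4 − 15/2) = -117/8, so the A_3-coordinate is 1/2.
Check: 1/6 + 1/3 + 1/2 = 1.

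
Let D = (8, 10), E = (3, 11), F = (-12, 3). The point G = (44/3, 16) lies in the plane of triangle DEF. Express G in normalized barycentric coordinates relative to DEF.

(1/3, 4/3, -2/3)

Signed area of the reference triangle: [DEF] = ½·(8·(11−3) + 3·(3−10) + (-12)·(10−11)) = ½·(64 − 21 + 12) = 55/2.
[GEF] = ½·((44/3)·(11−3) + 3·(3−16) + (-12)·(16−11)) = ½·(352/3 − 39 − 60) = 55/6, so the D-coordinate is (55/6)/(55/2) = 1/3.
[DGF] = ½·(8·(16−3) + (44/3)·(3−10) + (-12)·(10−16)) = ½·(104 − 308/3 + 72) = 110/3, so the E-coordinate is 4/3.
[DEG] = ½·(8·(11−16) + 3·(16−10) + (44/3)·(10−11)) = ½·(-40 + 18 − 44/3) = -55/3, so the F-coordinate is -2/3.
Check: 1/3 + 4/3 − 2/3 = 1.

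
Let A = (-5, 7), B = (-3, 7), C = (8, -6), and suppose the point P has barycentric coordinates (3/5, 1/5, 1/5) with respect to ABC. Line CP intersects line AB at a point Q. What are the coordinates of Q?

(-9/2, 7)

Line CP meets AB where the C-coordinate vanishes; zeroing P's C-weight and renormalizing leaves A, B-weights 3/5 : 1/5 → (3/4, 1/4).
So Q = (3/4)·A + (1/4)·B = (-9/2, 7).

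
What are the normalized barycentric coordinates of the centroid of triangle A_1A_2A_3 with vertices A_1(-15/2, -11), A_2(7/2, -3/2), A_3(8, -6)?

The centroid is the average of the vertices, so each weight is 1/3.

(1/3, 1/3, 1/3)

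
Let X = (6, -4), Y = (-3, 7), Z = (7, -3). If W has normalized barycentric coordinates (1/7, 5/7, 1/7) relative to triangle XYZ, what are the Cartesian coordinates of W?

W = (1/7)·X + (5/7)·Y + (1/7)·Z.
x-coordinate: (1/7)·6 + (5/7)·(-3) + (1/7)·7 = -2/7.
y-coordinate: (1/7)·(-4) + (5/7)·7 + (1/7)·(-3) = 4.

(-2/7, 4)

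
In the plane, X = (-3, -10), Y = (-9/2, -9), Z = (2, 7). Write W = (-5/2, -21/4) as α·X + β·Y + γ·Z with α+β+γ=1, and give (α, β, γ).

(1/4, 1/2, 1/4)

Signed area of the reference triangle: [XYZ] = ½·((-3)·(-9−7) + (-9/2)·(7−(-10)) + 2·(-10−(-9))) = ½·(48 − 153/2 − 2) = -61/4.
[WYZ] = ½·((-5/2)·(-9−7) + (-9/2)·(7−(-21/4)) + 2·(-21/4−(-9))) = ½·(40 − 441/8 + 15/2) = -61/16, so the X-coordinate is (-61/16)/(-61/4) = 1/4.
[XWZ] = ½·((-3)·(-21/4−7) + (-5/2)·(7−(-10)) + 2·(-10−(-21/4))) = ½·(147/4 − 85/2 − 19/2) = -61/8, so the Y-coordinate is 1/2.
[XYW] = ½·((-3)·(-9−(-21/4)) + (-9/2)·(-21/4−(-10)) + (-5/2)·(-10−(-9))) = ½·(45/4 − 171/8 + 5/2) = -61/16, so the Z-coordinate is 1/4.
Check: 1/4 + 1/2 + 1/4 = 1.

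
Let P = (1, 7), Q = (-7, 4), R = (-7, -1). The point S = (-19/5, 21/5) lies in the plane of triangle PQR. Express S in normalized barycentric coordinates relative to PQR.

Signed area of the reference triangle: [PQR] = ½·(1·(4−(-1)) + (-7)·(-1−7) + (-7)·(7−4)) = ½·(5 + 56 − 21) = 20.
[SQR] = ½·((-19/5)·(4−(-1)) + (-7)·(-1−(21/5)) + (-7)·(21/5−4)) = ½·(-19 + 182/5 − 7/5) = 8, so the P-coordinate is 8/20 = 2/5.
[PSR] = ½·(1·(21/5−(-1)) + (-19/5)·(-1−7) + (-7)·(7−(21/5))) = ½·(26/5 + 152/5 − 98/5) = 8, so the Q-coordinate is 2/5.
[PQS] = ½·(1·(4−(21/5)) + (-7)·(21/5−7) + (-19/5)·(7−4)) = ½·(-1/5 + 98/5 − 57/5) = 4, so the R-coordinate is 1/5.

(2/5, 2/5, 1/5)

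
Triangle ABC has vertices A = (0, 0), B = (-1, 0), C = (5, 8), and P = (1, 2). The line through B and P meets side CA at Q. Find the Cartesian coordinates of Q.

Barycentric coordinates of P with respect to ABC: (1/2, 1/4, 1/4).
On side CA the B-coordinate is zero; dropping P's B-weight 1/4 and renormalizing the remaining 1/4 : 1/2 gives weights 1/3, 2/3 on C, A.
Q = (1/3)·(5, 8) + (2/3)·(0, 0) = (5/3, 8/3).

(5/3, 8/3)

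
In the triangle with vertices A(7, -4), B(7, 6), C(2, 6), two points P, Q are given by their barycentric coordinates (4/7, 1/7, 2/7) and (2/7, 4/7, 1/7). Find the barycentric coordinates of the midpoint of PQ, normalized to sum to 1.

(3/7, 5/14, 3/14)

Since both coordinate triples sum to 1, the midpoint's barycentrics are the componentwise average.
(4/7+2/7)/2 = 3/7; similarly 5/14 and 3/14.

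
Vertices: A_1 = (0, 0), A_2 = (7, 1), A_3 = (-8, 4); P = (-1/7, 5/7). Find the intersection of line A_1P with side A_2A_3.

Barycentric coordinates of P with respect to A_1A_2A_3: (5/7, 1/7, 1/7).
On side A_2A_3 the A_1-coordinate is zero; dropping P's A_1-weight 5/7 and renormalizing the remaining 1/7 : 1/7 gives weights 1/2, 1/2 on A_2, A_3.
Q = (1/2)·(7, 1) + (1/2)·(-8, 4) = (-1/2, 5/2).

(-1/2, 5/2)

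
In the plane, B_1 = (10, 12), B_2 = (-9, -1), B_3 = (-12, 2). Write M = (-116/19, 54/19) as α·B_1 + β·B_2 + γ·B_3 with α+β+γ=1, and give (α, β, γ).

(4/19, 8/19, 7/19)

Signed area of the reference triangle: [B_1B_2B_3] = ½·(10·(-1−2) + (-9)·(2−12) + (-12)·(12−(-1))) = ½·(-30 + 90 − 156) = -48.
[MB_2B_3] = ½·((-116/19)·(-1−2) + (-9)·(2−(54/19)) + (-12)·(54/19−(-1))) = ½·(348/19 + 144/19 − 876/19) = -192/19, so the B_1-coordinate is (-192/19)/(-48) = 4/19.
[B_1MB_3] = ½·(10·(54/19−2) + (-116/19)·(2−12) + (-12)·(12−(54/19))) = ½·(160/19 + 1160/19 − 2088/19) = -384/19, so the B_2-coordinate is 8/19.
[B_1B_2M] = ½·(10·(-1−(54/19)) + (-9)·(54/19−12) + (-116/19)·(12−(-1))) = ½·(-730/19 + 1566/19 − 1508/19) = -336/19, so the B_3-coordinate is 7/19.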